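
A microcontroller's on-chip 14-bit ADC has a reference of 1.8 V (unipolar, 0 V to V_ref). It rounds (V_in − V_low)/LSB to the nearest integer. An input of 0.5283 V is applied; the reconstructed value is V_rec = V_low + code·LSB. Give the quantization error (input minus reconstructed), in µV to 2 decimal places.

-32.52 µV

Step size: 1.8 V ÷ 2^14 = 109.86 µV.
Scaled input = 4808.7040 LSBs, so code = 4809.
Reconstructed: 0.52833252 V.
Error = 0.5283 − 0.52833252 = -3.25195e-05 V = -32.52 µV.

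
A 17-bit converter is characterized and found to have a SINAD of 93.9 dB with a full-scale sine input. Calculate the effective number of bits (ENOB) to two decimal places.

15.31 bits

ENOB = (SINAD − 1.76) / 6.02 = (93.9 − 1.76)/6.02 = 15.306.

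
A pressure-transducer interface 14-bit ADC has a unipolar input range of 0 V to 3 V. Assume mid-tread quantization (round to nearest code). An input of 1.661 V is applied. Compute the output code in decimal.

code 9071

LSB = 3 V / 16384 = 183.11 µV.
(1.661 − 0) / 0.000183105 = 9071.275 LSBs.
Round → code 9071.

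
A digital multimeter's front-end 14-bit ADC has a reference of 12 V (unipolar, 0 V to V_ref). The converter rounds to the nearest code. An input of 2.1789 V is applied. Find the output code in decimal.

LSB = 12 V / 16384 = 0.732 mV.
(2.1789 − 0) / 0.000732422 = 2974.925 LSBs.
round(2974.925) = 2975.

code 2975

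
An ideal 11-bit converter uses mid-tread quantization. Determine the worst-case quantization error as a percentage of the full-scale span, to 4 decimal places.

0.0244 %

Rounding → worst-case error = ½ LSB = V_FS/2^12, so 100/4096 = 0.0244141 % of full scale.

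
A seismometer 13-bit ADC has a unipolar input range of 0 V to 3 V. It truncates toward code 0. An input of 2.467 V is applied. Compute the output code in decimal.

code 6736

Full-scale span = 3 V; LSB = 3/2^13 = 366.21 µV.
(V_in − V_low)/LSB = (2.467 − 0) / 0.000366211 = 6736.555.
⌊·⌋(6736.555) = 6736.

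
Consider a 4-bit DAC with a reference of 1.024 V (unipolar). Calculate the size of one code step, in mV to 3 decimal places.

64.000 mV

Full-scale span = 1.024 V.
LSB = 1.024 / 2^4 = 1.024 / 16 = 0.064 V = 64.000 mV.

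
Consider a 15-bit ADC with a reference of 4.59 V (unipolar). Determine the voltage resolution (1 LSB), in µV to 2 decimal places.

140.08 µV

Full-scale span = 4.59 V.
LSB = 4.59 / 2^15 = 4.59 / 32768 = 0.000140076 V = 140.08 µV.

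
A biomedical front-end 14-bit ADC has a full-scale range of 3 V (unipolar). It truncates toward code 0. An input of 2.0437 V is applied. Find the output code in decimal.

code 11161

Full-scale span = 3 V; LSB = 3/2^14 = 183.11 µV.
(V_in − V_low)/LSB = (2.0437 − 0) / 0.000183105 = 11161.327.
So the output code is 11161.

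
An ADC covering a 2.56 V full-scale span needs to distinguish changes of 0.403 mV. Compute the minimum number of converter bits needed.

Number of steps required ≥ 2.56 V / 0.403 mV = 6352.36.
Need 2^N ≥ 6352.36; 2^12 = 4096, 2^13 = 8192.
Minimum N = 13.

13 bits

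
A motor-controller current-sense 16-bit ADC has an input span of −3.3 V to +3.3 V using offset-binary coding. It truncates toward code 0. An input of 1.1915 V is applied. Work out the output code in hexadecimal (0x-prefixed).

LSB = 6.6 V / 65536 = 100.71 µV.
Input sits at 44599.234 steps above V_low.
Floor → code 44599.
In hexadecimal (0x-prefixed): 0xAE37.

code 0xAE37 (decimal 44599)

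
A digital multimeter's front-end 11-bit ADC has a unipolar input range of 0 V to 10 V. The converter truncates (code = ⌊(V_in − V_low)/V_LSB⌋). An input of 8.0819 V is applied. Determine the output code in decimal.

code 1655

LSB = 10 V / 2048 = 4.883 mV.
(8.0819 − 0) / 0.00488281 = 1655.173 LSBs.
⌊·⌋(1655.173) = 1655.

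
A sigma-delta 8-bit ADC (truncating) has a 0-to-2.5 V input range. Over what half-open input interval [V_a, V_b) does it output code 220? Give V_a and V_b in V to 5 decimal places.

[2.14844 V, 2.15820 V)

LSB = 2.5/2^8 = 9.766 mV.
V_a = V_low + 220·LSB = 2.14844 V; V_b = V_low + 221·LSB = 2.1582 V.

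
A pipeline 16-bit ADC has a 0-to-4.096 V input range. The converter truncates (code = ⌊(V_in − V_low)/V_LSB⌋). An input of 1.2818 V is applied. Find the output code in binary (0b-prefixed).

LSB = 4.096 V / 65536 = 62.50 µV.
(V_in − V_low)/LSB = (1.2818 − 0) / 6.25e-05 = 20508.800.
Floor → code 20508.
In binary (0b-prefixed): 0b101000000011100.

code 0b101000000011100 (decimal 20508)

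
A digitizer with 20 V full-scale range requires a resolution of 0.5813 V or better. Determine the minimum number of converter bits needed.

6 bits

Number of steps required ≥ 20 V / 0.5813 V = 34.41.
Need 2^N ≥ 34.41; 2^5 = 32, 2^6 = 64.
Minimum N = 6.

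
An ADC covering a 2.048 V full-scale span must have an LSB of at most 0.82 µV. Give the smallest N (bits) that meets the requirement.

22 bits

Number of steps required ≥ 2.048 V / 0.82 µV = 2497560.98.
Need 2^N ≥ 2497560.98; 2^21 = 2097152, 2^22 = 4194304.
Minimum N = 22.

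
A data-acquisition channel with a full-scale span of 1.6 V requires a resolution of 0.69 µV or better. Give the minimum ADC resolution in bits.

Number of steps required ≥ 1.6 V / 0.69 µV = 2318840.58.
Need 2^N ≥ 2318840.58; 2^21 = 2097152, 2^22 = 4194304.
Minimum N = 22.

22 bits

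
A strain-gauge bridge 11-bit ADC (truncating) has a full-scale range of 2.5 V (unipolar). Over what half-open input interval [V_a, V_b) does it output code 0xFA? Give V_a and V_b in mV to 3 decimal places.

LSB = 2.5/2^11 = 1.221 mV.
Code 0xFA = 250 decimal.
V_a = V_low + 250·LSB = 0.305176 V; V_b = V_low + 251·LSB = 0.306396 V.

[305.176 mV, 306.396 mV)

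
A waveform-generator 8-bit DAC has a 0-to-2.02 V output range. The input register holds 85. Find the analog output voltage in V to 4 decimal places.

LSB = 2.02 V / 2^8 = 7.891 mV.
V_out = 0 + 85 × 0.00789063 V = 0.670703 V.

0.6707 V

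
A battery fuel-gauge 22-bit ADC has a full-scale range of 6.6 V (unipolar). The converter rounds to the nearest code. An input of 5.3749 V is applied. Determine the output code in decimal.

code 3415752

Full-scale span = 6.6 V; LSB = 6.6/2^22 = 1.57 µV.
(5.3749 − 0) / 1.57356e-06 = 3415752.208 LSBs.
Round → code 3415752.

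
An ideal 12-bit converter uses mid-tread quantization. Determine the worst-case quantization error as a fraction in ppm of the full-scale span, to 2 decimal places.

122.07 ppm

Rounding → worst-case error = ½ LSB = V_FS/2^13, so 1e+06/8192 = 122.07 ppm of full scale.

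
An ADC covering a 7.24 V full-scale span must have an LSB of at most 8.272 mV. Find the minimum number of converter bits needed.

Number of steps required ≥ 7.24 V / 8.272 mV = 875.24.
Need 2^N ≥ 875.24; 2^9 = 512, 2^10 = 1024.
Minimum N = 10.

10 bits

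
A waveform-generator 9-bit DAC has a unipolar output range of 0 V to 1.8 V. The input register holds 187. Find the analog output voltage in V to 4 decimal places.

LSB = 1.8 V / 2^9 = 3.516 mV.
V_out = 0 + 187 × 0.00351563 V = 0.657422 V.

0.6574 V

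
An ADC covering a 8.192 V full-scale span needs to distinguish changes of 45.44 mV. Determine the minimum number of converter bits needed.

8 bits

Number of steps required ≥ 8.192 V / 45.44 mV = 180.28.
Need 2^N ≥ 180.28; 2^7 = 128, 2^8 = 256.
Minimum N = 8.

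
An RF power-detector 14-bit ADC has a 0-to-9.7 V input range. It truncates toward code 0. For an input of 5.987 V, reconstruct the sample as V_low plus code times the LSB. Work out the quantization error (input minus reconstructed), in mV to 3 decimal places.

0.281 mV

One LSB is 9.7 V / 16384 = 0.592 mV.
(V_in − V_low)/LSB = (5.987 − 0)/0.000592041 = 10112.4751 → code 10112 (floor).
Code 10112 maps back to 0 + 10112×0.000592041 V = 5.9867187 V.
Error = 5.987 − 5.9867187 = 0.00028125 V = 0.281 mV.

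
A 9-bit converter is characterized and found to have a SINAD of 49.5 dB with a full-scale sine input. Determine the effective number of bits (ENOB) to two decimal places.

7.93 bits

ENOB = (SINAD − 1.76) / 6.02 = (49.5 − 1.76)/6.02 = 7.930.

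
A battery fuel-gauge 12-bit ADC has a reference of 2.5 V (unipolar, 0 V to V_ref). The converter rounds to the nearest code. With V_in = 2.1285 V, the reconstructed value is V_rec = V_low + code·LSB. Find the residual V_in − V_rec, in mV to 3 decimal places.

0.204 mV

Step size: 2.5 V ÷ 2^12 = 0.610 mV.
Scaled input = 3487.3344 LSBs, so code = 3487.
V_rec = 0 + 3487·0.000610352 = 2.1282959 V.
V_in − V_rec = 0.000204102 V = 0.204 mV.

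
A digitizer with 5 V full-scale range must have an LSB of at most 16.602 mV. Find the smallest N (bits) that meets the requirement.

Number of steps required ≥ 5 V / 16.602 mV = 301.17.
Need 2^N ≥ 301.17; 2^8 = 256, 2^9 = 512.
Minimum N = 9.

9 bits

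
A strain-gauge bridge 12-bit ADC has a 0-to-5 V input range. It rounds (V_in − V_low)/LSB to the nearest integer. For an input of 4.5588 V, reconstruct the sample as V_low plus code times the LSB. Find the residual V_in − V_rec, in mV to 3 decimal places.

LSB = 5/2^12 = 1.221 mV.
(4.5588 − 0)/0.0012207 = 3734.5690; round gives code 3735.
Code 3735 maps back to 0 + 3735×0.0012207 V = 4.5593262 V.
V_in − V_rec = -0.000526172 V = -0.526 mV.

-0.526 mV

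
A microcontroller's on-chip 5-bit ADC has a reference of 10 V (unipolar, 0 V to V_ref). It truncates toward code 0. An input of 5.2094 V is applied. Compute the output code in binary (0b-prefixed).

Full-scale span = 10 V; LSB = 10/2^5 = 312.500 mV.
(5.2094 − 0) / 0.3125 = 16.670 LSBs.
⌊·⌋(16.670) = 16.
In binary (0b-prefixed): 0b10000.

code 0b10000 (decimal 16)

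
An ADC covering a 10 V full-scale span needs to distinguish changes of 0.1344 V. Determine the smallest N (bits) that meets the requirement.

Number of steps required ≥ 10 V / 0.1344 V = 74.40.
Need 2^N ≥ 74.40; 2^6 = 64, 2^7 = 128.
Minimum N = 7.

7 bits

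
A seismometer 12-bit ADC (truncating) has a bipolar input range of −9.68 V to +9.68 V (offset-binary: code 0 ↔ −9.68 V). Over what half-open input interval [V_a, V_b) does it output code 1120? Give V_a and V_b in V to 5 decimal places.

LSB = 19.36/2^12 = 4.727 mV.
V_a = V_low + 1120·LSB = -4.38625 V; V_b = V_low + 1121·LSB = -4.38152 V.

[-4.38625 V, -4.38152 V)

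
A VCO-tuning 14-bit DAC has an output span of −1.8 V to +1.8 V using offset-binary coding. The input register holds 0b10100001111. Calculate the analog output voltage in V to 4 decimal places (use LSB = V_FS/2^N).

LSB = 3.6 V / 2^14 = 219.73 µV.
Code 0b10100001111 = 1295 decimal.
V_out = (−1.8) + 1295 × 0.000219727 V = -1.51545 V.

-1.5155 V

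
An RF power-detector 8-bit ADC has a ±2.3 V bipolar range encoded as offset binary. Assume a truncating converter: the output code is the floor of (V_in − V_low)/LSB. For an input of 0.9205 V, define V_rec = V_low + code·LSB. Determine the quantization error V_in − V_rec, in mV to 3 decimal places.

LSB = 4.6/2^8 = 17.969 mV.
(V_in − V_low)/LSB = (0.9205 − (−2.3))/0.0179687 = 179.2278 → code 179 (floor).
V_rec = (−2.3) + 179·0.0179687 = 0.91640625 V.
Error = 0.9205 − 0.91640625 = 0.00409375 V = 4.094 mV.

4.094 mV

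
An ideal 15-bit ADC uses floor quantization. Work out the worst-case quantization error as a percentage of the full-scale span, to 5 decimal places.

Truncating → worst-case error = 1 LSB = V_FS/2^15, so 100/32768 = 0.00305176 % of full scale.

0.00305 %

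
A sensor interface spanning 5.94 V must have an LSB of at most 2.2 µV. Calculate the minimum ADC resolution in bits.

Number of steps required ≥ 5.94 V / 2.2 µV = 2700000.00.
Need 2^N ≥ 2700000.00; 2^21 = 2097152, 2^22 = 4194304.
Minimum N = 22.

22 bits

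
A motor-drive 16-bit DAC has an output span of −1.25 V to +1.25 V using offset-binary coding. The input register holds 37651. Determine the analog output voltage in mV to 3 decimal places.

186.272 mV

LSB = 2.5 V / 2^16 = 38.15 µV.
V_out = (−1.25) + 37651 × 3.8147e-05 V = 0.186272 V.
= 186.272 mV.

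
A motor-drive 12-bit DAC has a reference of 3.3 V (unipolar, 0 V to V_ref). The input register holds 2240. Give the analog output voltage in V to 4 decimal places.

LSB = 3.3 V / 2^12 = 0.806 mV.
V_out = 0 + 2240 × 0.000805664 V = 1.80469 V.

1.8047 V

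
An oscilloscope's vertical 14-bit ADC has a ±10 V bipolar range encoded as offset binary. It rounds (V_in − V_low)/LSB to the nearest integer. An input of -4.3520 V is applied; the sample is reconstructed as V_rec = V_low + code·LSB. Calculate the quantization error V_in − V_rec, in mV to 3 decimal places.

LSB = 20/2^14 = 1.221 mV.
Scaled input = 4626.8416 LSBs, so code = 4627.
Code 4627 maps back to (−10) + 4627×0.0012207 V = -4.3518066 V.
Difference: -0.000193359 V → -0.193 mV.

-0.193 mV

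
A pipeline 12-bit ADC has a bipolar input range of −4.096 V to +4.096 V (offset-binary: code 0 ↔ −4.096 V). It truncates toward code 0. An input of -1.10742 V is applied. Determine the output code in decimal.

code 1494

LSB = 8.192 V / 4096 = 2.000 mV.
(V_in − V_low)/LSB = (-1.10742 − (−4.096)) / 0.002 = 1494.290.
⌊·⌋(1494.290) = 1494.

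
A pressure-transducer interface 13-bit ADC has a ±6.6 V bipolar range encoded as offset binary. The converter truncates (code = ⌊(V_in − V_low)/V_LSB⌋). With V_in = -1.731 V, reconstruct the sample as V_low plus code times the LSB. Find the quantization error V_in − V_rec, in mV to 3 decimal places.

1.178 mV

LSB = 13.2/2^13 = 1.611 mV.
Scaled input = 3021.7309 LSBs, so code = 3021.
V_rec = (−6.6) + 3021·0.00161133 = -1.7321777 V.
Error = -1.731 − (−1.7321777) = 0.00117773 V = 1.178 mV.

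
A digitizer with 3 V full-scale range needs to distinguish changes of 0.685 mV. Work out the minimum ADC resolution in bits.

Number of steps required ≥ 3 V / 0.685 mV = 4379.56.
Need 2^N ≥ 4379.56; 2^12 = 4096, 2^13 = 8192.
Minimum N = 13.

13 bits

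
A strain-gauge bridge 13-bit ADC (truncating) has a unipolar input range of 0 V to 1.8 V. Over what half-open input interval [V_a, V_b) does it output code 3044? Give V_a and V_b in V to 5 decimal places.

LSB = 1.8/2^13 = 219.73 µV.
V_a = V_low + 3044·LSB = 0.668848 V; V_b = V_low + 3045·LSB = 0.669067 V.

[0.66885 V, 0.66907 V)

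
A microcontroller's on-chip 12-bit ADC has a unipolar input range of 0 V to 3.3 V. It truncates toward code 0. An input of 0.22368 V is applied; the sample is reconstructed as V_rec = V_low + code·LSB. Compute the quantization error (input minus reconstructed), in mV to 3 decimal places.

Step size: 3.3 V ÷ 2^12 = 0.806 mV.
Scaled input = 277.6343 LSBs, so code = 277.
V_rec = 0 + 277·0.000805664 = 0.22316895 V.
Error = 0.22368 − 0.22316895 = 0.000511055 V = 0.511 mV.

0.511 mV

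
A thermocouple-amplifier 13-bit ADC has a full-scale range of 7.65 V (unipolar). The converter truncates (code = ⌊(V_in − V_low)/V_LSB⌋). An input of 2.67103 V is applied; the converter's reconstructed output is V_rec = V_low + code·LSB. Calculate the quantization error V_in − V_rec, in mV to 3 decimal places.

Step size: 7.65 V ÷ 2^13 = 0.934 mV.
(V_in − V_low)/LSB = (2.67103 − 0)/0.000933838 = 2860.2716 → code 2860 (floor).
V_rec = 0 + 2860·0.000933838 = 2.6707764 V.
Error = 2.67103 − 2.6707764 = 0.000253633 V = 0.254 mV.

0.254 mV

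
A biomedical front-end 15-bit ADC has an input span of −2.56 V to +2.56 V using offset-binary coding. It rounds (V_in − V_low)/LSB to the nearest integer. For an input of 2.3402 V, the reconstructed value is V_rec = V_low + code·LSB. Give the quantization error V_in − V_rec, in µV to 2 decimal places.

43.75 µV

LSB = 5.12/2^15 = 156.25 µV.
Scaled input = 31361.2800 LSBs, so code = 31361.
V_rec = (−2.56) + 31361·0.00015625 = 2.3401563 V.
V_in − V_rec = 4.375e-05 V = 43.75 µV.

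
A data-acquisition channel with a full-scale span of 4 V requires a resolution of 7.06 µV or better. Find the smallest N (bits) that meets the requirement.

20 bits

Number of steps required ≥ 4 V / 7.06 µV = 566572.24.
Need 2^N ≥ 566572.24; 2^19 = 524288, 2^20 = 1048576.
Minimum N = 20.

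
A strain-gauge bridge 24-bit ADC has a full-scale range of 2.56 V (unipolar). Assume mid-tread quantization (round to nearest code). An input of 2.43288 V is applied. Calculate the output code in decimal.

LSB = 2.56 V / 16777216 = 0.15 µV.
(2.43288 − 0) / 1.52588e-07 = 15944122.368 LSBs.
Round → code 15944122.

code 15944122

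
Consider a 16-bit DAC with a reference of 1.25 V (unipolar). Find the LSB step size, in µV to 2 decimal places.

Full-scale span = 1.25 V.
LSB = 1.25 / 2^16 = 1.25 / 65536 = 1.90735e-05 V = 19.07 µV.

19.07 µV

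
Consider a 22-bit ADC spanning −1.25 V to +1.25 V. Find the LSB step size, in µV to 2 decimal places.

0.60 µV

Full-scale span = 2.5 V.
LSB = 2.5 / 2^22 = 2.5 / 4194304 = 5.96046e-07 V = 0.60 µV.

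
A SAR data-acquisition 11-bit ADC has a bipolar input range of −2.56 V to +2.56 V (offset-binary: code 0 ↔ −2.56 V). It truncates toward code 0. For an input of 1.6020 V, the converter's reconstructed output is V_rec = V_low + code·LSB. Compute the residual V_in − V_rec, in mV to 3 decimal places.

LSB = 5.12/2^11 = 2.500 mV.
(V_in − V_low)/LSB = (1.6020 − (−2.56))/0.0025 = 1664.8000 → code 1664 (floor).
Code 1664 maps back to (−2.56) + 1664×0.0025 V = 1.6 V.
V_in − V_rec = 0.002 V = 2.000 mV.

2.000 mV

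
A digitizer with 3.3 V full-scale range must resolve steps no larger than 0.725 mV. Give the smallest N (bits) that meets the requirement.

13 bits

Number of steps required ≥ 3.3 V / 0.725 mV = 4551.72.
Need 2^N ≥ 4551.72; 2^12 = 4096, 2^13 = 8192.
Minimum N = 13.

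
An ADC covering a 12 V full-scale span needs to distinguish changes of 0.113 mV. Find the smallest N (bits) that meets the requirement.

Number of steps required ≥ 12 V / 0.113 mV = 106194.69.
Need 2^N ≥ 106194.69; 2^16 = 65536, 2^17 = 131072.
Minimum N = 17.

17 bits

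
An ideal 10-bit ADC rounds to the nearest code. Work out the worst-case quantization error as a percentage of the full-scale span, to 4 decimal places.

0.0488 %

Rounding → worst-case error = ½ LSB = V_FS/2^11, so 100/2048 = 0.0488281 % of full scale.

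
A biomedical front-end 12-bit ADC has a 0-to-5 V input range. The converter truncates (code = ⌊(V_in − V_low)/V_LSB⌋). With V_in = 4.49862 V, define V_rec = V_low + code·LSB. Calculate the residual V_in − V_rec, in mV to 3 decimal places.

Step size: 5 V ÷ 2^12 = 1.221 mV.
(V_in − V_low)/LSB = (4.49862 − 0)/0.0012207 = 3685.2695 → code 3685 (floor).
Reconstructed: 4.498291 V.
V_in − V_rec = 0.000328984 V = 0.329 mV.

0.329 mV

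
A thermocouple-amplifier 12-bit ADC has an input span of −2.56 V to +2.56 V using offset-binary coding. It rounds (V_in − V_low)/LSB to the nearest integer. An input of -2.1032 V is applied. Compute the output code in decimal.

code 365

Full-scale span = 5.12 V; LSB = 5.12/2^12 = 1.250 mV.
(V_in − V_low)/LSB = (-2.1032 − (−2.56)) / 0.00125 = 365.440.
So the output code is 365.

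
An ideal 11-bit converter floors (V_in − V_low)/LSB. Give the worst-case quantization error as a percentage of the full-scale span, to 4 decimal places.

Truncating → worst-case error = 1 LSB = V_FS/2^11, so 100/2048 = 0.0488281 % of full scale.

0.0488 %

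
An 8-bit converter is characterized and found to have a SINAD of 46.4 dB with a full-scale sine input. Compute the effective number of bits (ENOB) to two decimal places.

ENOB = (SINAD − 1.76) / 6.02 = (46.4 − 1.76)/6.02 = 7.415.

7.42 bits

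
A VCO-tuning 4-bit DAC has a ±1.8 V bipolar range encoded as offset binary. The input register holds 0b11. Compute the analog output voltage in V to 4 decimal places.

LSB = 3.6 V / 2^4 = 225.000 mV.
Code 0b11 = 3 decimal.
V_out = (−1.8) + 3 × 0.225 V = -1.125 V.

-1.1250 V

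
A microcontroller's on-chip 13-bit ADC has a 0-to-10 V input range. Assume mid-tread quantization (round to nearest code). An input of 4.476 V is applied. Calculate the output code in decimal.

code 3667

LSB = 10 V / 8192 = 1.221 mV.
Input sits at 3666.739 steps above V_low.
So the output code is 3667.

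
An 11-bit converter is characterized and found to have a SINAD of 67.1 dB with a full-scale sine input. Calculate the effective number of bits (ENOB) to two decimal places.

10.85 bits

ENOB = (SINAD − 1.76) / 6.02 = (67.1 − 1.76)/6.02 = 10.854.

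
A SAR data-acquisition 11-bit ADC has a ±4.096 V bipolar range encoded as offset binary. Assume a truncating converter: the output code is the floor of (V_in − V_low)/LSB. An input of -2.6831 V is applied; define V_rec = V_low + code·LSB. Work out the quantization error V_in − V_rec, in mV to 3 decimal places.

Step size: 8.192 V ÷ 2^11 = 4.000 mV.
(V_in − V_low)/LSB = (-2.6831 − (−4.096))/0.004 = 353.2250 → code 353 (floor).
V_rec = (−4.096) + 353·0.004 = -2.684 V.
V_in − V_rec = 0.0009 V = 0.900 mV.

0.900 mV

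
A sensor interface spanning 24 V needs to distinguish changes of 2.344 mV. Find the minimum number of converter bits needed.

14 bits

Number of steps required ≥ 24 V / 2.344 mV = 10238.91.
Need 2^N ≥ 10238.91; 2^13 = 8192, 2^14 = 16384.
Minimum N = 14.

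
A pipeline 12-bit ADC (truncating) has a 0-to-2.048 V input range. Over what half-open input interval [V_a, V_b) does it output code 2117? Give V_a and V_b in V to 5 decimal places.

LSB = 2.048/2^12 = 0.500 mV.
V_a = V_low + 2117·LSB = 1.0585 V; V_b = V_low + 2118·LSB = 1.059 V.

[1.05850 V, 1.05900 V)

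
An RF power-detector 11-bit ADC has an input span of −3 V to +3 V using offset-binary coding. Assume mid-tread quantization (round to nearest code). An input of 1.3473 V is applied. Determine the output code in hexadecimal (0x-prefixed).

code 0x5CC (decimal 1484)

LSB = 6 V / 2048 = 2.930 mV.
(1.3473 − (−3)) / 0.00292969 = 1483.878 LSBs.
round(1483.878) = 1484.
In hexadecimal (0x-prefixed): 0x5CC.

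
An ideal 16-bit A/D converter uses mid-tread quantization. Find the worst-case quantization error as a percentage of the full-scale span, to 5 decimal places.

Rounding → worst-case error = ½ LSB = V_FS/2^17, so 100/131072 = 0.000762939 % of full scale.

0.00076 %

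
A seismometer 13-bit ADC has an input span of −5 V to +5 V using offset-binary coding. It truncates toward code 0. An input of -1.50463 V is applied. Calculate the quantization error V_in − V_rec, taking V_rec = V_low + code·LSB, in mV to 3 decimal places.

0.497 mV

Step size: 10 V ÷ 2^13 = 1.221 mV.
(V_in − V_low)/LSB = (-1.50463 − (−5))/0.0012207 = 2863.4071 → code 2863 (floor).
Code 2863 maps back to (−5) + 2863×0.0012207 V = -1.505127 V.
Error = -1.50463 − (−1.505127) = 0.000496953 V = 0.497 mV.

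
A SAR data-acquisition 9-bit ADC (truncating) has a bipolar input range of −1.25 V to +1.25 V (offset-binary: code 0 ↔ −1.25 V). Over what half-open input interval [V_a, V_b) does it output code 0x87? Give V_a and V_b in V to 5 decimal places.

LSB = 2.5/2^9 = 4.883 mV.
Code 0x87 = 135 decimal.
V_a = V_low + 135·LSB = -0.59082 V; V_b = V_low + 136·LSB = -0.585938 V.

[-0.59082 V, -0.58594 V)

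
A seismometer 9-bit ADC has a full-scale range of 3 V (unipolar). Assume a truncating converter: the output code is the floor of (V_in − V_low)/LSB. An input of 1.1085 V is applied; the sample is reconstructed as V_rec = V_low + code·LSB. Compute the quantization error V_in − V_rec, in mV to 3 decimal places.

LSB = 3/2^9 = 5.859 mV.
(1.1085 − 0)/0.00585938 = 189.1840; ⌊·⌋ gives code 189.
V_rec = 0 + 189·0.00585938 = 1.1074219 V.
V_in − V_rec = 0.00107813 V = 1.078 mV.

1.078 mV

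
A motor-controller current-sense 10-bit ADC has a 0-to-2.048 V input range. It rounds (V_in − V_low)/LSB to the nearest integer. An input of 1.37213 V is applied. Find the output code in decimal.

LSB = 2.048 V / 1024 = 2.000 mV.
Input sits at 686.065 steps above V_low.
So the output code is 686.

code 686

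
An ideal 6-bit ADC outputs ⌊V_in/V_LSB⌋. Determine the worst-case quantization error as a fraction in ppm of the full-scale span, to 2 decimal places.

15625.00 ppm

Truncating → worst-case error = 1 LSB = V_FS/2^6, so 1e+06/64 = 15625 ppm of full scale.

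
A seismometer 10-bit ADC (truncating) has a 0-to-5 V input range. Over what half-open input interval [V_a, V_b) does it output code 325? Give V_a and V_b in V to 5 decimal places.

LSB = 5/2^10 = 4.883 mV.
V_a = V_low + 325·LSB = 1.58691 V; V_b = V_low + 326·LSB = 1.5918 V.

[1.58691 V, 1.59180 V)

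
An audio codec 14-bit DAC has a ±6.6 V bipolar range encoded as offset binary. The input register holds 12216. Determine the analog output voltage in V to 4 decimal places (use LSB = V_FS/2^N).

LSB = 13.2 V / 2^14 = 0.806 mV.
V_out = (−6.6) + 12216 × 0.000805664 V = 3.24199 V.

3.2420 V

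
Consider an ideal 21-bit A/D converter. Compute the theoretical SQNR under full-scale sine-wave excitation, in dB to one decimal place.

128.2 dB

SNR ≈ 6.02·N + 1.76 dB = 6.02·21 + 1.76 = 128.18 dB.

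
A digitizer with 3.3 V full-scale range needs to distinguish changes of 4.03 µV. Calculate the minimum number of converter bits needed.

20 bits

Number of steps required ≥ 3.3 V / 4.03 µV = 818858.56.
Need 2^N ≥ 818858.56; 2^19 = 524288, 2^20 = 1048576.
Minimum N = 20.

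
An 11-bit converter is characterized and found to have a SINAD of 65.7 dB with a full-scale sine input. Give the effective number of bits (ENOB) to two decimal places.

ENOB = (SINAD − 1.76) / 6.02 = (65.7 − 1.76)/6.02 = 10.621.

10.62 bits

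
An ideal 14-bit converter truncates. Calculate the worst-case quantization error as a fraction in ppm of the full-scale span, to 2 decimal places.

61.04 ppm

Truncating → worst-case error = 1 LSB = V_FS/2^14, so 1e+06/16384 = 61.0352 ppm of full scale.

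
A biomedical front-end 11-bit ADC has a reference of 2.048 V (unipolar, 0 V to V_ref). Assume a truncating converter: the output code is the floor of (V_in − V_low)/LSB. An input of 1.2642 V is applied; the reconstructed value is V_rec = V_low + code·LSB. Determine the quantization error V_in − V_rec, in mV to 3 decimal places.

0.200 mV

LSB = 2.048/2^11 = 1.000 mV.
Scaled input = 1264.2000 LSBs, so code = 1264.
V_rec = 0 + 1264·0.001 = 1.264 V.
Difference: 0.0002 V → 0.200 mV.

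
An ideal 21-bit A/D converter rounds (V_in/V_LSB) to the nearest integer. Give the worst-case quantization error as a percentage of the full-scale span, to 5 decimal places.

0.00002 %

Rounding → worst-case error = ½ LSB = V_FS/2^22, so 100/4194304 = 2.38419e-05 % of full scale.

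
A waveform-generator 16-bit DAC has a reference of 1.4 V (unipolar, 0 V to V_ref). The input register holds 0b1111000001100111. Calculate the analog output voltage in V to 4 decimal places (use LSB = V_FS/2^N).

LSB = 1.4 V / 2^16 = 21.36 µV.
Code 0b1111000001100111 = 61543 decimal.
V_out = 0 + 61543 × 2.13623e-05 V = 1.3147 V.

1.3147 V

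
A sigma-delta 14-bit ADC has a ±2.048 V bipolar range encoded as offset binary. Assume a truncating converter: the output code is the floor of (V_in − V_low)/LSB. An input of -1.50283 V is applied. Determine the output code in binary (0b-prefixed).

LSB = 4.096 V / 16384 = 250.00 µV.
Input sits at 2180.680 steps above V_low.
⌊·⌋(2180.680) = 2180.
In binary (0b-prefixed): 0b100010000100.

code 0b100010000100 (decimal 2180)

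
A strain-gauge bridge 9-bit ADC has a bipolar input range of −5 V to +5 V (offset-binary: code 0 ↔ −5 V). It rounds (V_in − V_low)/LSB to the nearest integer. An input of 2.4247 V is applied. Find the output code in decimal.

code 380

Full-scale span = 10 V; LSB = 10/2^9 = 19.531 mV.
(V_in − V_low)/LSB = (2.4247 − (−5)) / 0.0195312 = 380.145.
round(380.145) = 380.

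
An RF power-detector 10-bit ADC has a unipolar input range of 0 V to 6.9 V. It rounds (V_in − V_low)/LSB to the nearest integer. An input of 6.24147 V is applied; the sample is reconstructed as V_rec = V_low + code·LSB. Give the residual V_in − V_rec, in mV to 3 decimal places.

1.822 mV

LSB = 6.9/2^10 = 6.738 mV.
Scaled input = 926.2703 LSBs, so code = 926.
Code 926 maps back to 0 + 926×0.00673828 V = 6.2396484 V.
Error = 6.24147 − 6.2396484 = 0.00182156 V = 1.822 mV.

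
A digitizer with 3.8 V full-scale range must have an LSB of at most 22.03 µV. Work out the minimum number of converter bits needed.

18 bits

Number of steps required ≥ 3.8 V / 22.03 µV = 172492.06.
Need 2^N ≥ 172492.06; 2^17 = 131072, 2^18 = 262144.
Minimum N = 18.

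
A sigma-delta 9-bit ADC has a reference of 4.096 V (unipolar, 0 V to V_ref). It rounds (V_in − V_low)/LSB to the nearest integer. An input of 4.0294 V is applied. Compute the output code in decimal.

code 504

LSB = 4.096 V / 512 = 8.000 mV.
(V_in − V_low)/LSB = (4.0294 − 0) / 0.008 = 503.675.
Round → code 504.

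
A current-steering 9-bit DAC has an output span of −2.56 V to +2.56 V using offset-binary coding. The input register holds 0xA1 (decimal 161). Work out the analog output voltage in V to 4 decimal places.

LSB = 5.12 V / 2^9 = 10.000 mV.
Code 0xA1 = 161 decimal.
V_out = (−2.56) + 161 × 0.01 V = -0.95 V.

-0.9500 V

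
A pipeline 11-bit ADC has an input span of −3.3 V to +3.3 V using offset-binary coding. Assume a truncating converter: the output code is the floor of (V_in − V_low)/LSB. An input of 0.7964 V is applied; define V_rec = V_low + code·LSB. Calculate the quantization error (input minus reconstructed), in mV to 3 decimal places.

LSB = 6.6/2^11 = 3.223 mV.
(V_in − V_low)/LSB = (0.7964 − (−3.3))/0.00322266 = 1271.1253 → code 1271 (floor).
Code 1271 maps back to (−3.3) + 1271×0.00322266 V = 0.79599609 V.
Difference: 0.000403906 V → 0.404 mV.

0.404 mV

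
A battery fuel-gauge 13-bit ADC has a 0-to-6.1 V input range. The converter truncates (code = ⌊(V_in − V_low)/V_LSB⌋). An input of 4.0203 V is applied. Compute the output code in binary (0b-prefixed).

code 0b1010100010111 (decimal 5399)

Full-scale span = 6.1 V; LSB = 6.1/2^13 = 0.745 mV.
Input sits at 5399.065 steps above V_low.
⌊·⌋(5399.065) = 5399.
In binary (0b-prefixed): 0b1010100010111.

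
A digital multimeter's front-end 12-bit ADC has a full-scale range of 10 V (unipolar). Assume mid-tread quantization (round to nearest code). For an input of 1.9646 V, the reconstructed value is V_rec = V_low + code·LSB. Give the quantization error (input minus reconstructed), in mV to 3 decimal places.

-0.732 mV

One LSB is 10 V / 4096 = 2.441 mV.
Scaled input = 804.7002 LSBs, so code = 805.
Code 805 maps back to 0 + 805×0.00244141 V = 1.965332 V.
Error = 1.9646 − 1.965332 = -0.000732031 V = -0.732 mV.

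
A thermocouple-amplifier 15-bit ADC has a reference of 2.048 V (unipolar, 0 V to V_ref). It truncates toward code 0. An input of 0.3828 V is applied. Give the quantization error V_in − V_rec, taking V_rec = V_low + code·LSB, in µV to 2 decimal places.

Step size: 2.048 V ÷ 2^15 = 62.50 µV.
(V_in − V_low)/LSB = (0.3828 − 0)/6.25e-05 = 6124.8000 → code 6124 (floor).
Code 6124 maps back to 0 + 6124×6.25e-05 V = 0.38275 V.
V_in − V_rec = 5e-05 V = 50.00 µV.

50.00 µV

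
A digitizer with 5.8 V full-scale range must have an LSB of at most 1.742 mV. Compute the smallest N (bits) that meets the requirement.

Number of steps required ≥ 5.8 V / 1.742 mV = 3329.51.
Need 2^N ≥ 3329.51; 2^11 = 2048, 2^12 = 4096.
Minimum N = 12.

12 bits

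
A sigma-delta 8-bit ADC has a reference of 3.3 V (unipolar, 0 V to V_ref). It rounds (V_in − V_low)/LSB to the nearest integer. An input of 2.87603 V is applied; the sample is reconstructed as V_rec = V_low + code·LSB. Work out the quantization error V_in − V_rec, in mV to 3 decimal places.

1.421 mV

Step size: 3.3 V ÷ 2^8 = 12.891 mV.
(V_in − V_low)/LSB = (2.87603 − 0)/0.0128906 = 223.1102 → code 223 (round).
Code 223 maps back to 0 + 223×0.0128906 V = 2.8746094 V.
Error = 2.87603 − 2.8746094 = 0.00142063 V = 1.421 mV.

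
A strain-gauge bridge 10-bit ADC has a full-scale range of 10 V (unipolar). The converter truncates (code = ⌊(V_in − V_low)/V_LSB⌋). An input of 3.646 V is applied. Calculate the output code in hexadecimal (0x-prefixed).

LSB = 10 V / 1024 = 9.766 mV.
(V_in − V_low)/LSB = (3.646 − 0) / 0.00976562 = 373.350.
⌊·⌋(373.350) = 373.
In hexadecimal (0x-prefixed): 0x175.

code 0x175 (decimal 373)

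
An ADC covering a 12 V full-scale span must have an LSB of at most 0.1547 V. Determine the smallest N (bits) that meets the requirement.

Number of steps required ≥ 12 V / 0.1547 V = 77.57.
Need 2^N ≥ 77.57; 2^6 = 64, 2^7 = 128.
Minimum N = 7.

7 bits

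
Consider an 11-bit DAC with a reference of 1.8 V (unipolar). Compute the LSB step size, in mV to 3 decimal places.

Full-scale span = 1.8 V.
LSB = 1.8 / 2^11 = 1.8 / 2048 = 0.000878906 V = 0.879 mV.

0.879 mV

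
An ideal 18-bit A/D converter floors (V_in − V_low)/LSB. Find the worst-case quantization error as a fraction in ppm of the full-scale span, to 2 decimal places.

3.81 ppm

Truncating → worst-case error = 1 LSB = V_FS/2^18, so 1e+06/262144 = 3.8147 ppm of full scale.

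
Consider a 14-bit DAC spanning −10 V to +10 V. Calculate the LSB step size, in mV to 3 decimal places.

1.221 mV

Full-scale span = 20 V.
LSB = 20 / 2^14 = 20 / 16384 = 0.0012207 V = 1.221 mV.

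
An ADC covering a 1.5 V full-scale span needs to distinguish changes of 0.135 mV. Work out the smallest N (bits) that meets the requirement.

Number of steps required ≥ 1.5 V / 0.135 mV = 11111.11.
Need 2^N ≥ 11111.11; 2^13 = 8192, 2^14 = 16384.
Minimum N = 14.

14 bits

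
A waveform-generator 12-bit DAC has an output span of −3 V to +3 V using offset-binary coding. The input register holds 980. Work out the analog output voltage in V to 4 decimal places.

LSB = 6 V / 2^12 = 1.465 mV.
V_out = (−3) + 980 × 0.00146484 V = -1.56445 V.

-1.5645 V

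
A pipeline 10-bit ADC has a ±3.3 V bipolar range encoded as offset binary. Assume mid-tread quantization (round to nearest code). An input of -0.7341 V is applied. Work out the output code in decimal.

Full-scale span = 6.6 V; LSB = 6.6/2^10 = 6.445 mV.
Input sits at 398.103 steps above V_low.
round(398.103) = 398.

code 398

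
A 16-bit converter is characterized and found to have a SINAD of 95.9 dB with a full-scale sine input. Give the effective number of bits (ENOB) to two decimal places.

15.64 bits

ENOB = (SINAD − 1.76) / 6.02 = (95.9 − 1.76)/6.02 = 15.638.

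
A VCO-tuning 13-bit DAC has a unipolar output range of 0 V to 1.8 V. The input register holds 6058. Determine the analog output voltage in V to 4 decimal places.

1.3311 V

LSB = 1.8 V / 2^13 = 219.73 µV.
V_out = 0 + 6058 × 0.000219727 V = 1.3311 V.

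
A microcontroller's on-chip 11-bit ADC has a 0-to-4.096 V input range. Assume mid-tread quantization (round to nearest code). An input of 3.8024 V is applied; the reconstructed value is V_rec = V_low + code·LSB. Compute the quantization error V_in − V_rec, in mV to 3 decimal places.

0.400 mV

One LSB is 4.096 V / 2048 = 2.000 mV.
(3.8024 − 0)/0.002 = 1901.2000; round gives code 1901.
Code 1901 maps back to 0 + 1901×0.002 V = 3.802 V.
V_in − V_rec = 0.0004 V = 0.400 mV.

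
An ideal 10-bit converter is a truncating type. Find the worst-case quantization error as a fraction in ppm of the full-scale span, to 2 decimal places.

976.56 ppm

Truncating → worst-case error = 1 LSB = V_FS/2^10, so 1e+06/1024 = 976.562 ppm of full scale.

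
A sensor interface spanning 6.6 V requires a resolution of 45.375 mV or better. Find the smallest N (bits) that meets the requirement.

8 bits

Number of steps required ≥ 6.6 V / 45.375 mV = 145.45.
Need 2^N ≥ 145.45; 2^7 = 128, 2^8 = 256.
Minimum N = 8.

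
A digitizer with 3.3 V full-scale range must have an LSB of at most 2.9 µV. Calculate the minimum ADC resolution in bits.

Number of steps required ≥ 3.3 V / 2.9 µV = 1137931.03.
Need 2^N ≥ 1137931.03; 2^20 = 1048576, 2^21 = 2097152.
Minimum N = 21.

21 bits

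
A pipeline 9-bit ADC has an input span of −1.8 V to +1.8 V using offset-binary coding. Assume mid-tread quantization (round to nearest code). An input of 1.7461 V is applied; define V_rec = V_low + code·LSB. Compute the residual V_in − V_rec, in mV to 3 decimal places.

LSB = 3.6/2^9 = 7.031 mV.
(1.7461 − (−1.8))/0.00703125 = 504.3342; round gives code 504.
Code 504 maps back to (−1.8) + 504×0.00703125 V = 1.74375 V.
Difference: 0.00235 V → 2.350 mV.

2.350 mV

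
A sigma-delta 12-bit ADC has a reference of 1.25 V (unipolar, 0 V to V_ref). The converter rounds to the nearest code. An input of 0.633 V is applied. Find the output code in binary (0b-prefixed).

LSB = 1.25 V / 4096 = 305.18 µV.
Input sits at 2074.214 steps above V_low.
So the output code is 2074.
In binary (0b-prefixed): 0b100000011010.

code 0b100000011010 (decimal 2074)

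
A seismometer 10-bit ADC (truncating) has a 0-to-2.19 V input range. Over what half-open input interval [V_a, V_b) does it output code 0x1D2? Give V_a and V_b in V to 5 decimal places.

[0.99662 V, 0.99876 V)

LSB = 2.19/2^10 = 2.139 mV.
Code 0x1D2 = 466 decimal.
V_a = V_low + 466·LSB = 0.996621 V; V_b = V_low + 467·LSB = 0.99876 V.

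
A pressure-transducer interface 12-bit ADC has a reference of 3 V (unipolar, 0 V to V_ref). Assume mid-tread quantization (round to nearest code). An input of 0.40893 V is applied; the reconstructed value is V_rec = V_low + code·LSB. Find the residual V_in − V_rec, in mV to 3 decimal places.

LSB = 3/2^12 = 0.732 mV.
Scaled input = 558.3258 LSBs, so code = 558.
V_rec = 0 + 558·0.000732422 = 0.40869141 V.
V_in − V_rec = 0.000238594 V = 0.239 mV.

0.239 mV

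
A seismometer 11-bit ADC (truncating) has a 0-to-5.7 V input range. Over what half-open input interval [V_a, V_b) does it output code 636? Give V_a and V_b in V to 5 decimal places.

LSB = 5.7/2^11 = 2.783 mV.
V_a = V_low + 636·LSB = 1.77012 V; V_b = V_low + 637·LSB = 1.7729 V.

[1.77012 V, 1.77290 V)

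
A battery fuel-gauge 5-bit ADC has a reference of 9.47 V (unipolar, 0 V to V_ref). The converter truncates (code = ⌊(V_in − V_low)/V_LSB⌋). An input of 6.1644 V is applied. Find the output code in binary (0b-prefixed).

code 0b10100 (decimal 20)

With 32 levels over 9.47 V, one step is 295.938 mV.
(6.1644 − 0) / 0.295938 = 20.830 LSBs.
Floor → code 20.
In binary (0b-prefixed): 0b10100.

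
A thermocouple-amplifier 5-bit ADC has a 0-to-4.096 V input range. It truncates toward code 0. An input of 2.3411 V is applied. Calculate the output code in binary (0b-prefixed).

code 0b10010 (decimal 18)

LSB = 4.096 V / 32 = 128.000 mV.
Input sits at 18.290 steps above V_low.
Floor → code 18.
In binary (0b-prefixed): 0b10010.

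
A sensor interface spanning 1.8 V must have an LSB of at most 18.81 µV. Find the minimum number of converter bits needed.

17 bits

Number of steps required ≥ 1.8 V / 18.81 µV = 95693.78.
Need 2^N ≥ 95693.78; 2^16 = 65536, 2^17 = 131072.
Minimum N = 17.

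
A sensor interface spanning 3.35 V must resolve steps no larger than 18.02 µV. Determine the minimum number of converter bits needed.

Number of steps required ≥ 3.35 V / 18.02 µV = 185904.55.
Need 2^N ≥ 185904.55; 2^17 = 131072, 2^18 = 262144.
Minimum N = 18.

18 bits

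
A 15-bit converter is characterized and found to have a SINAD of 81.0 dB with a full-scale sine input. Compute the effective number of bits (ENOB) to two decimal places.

ENOB = (SINAD − 1.76) / 6.02 = (81.0 − 1.76)/6.02 = 13.163.

13.16 bits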